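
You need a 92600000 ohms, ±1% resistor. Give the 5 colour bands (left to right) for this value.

white, red, blue, green, brown

92600000 Ω = 926 × 10^5.
9 → white
2 → red
6 → blue
Multiplier 10^5 → green.
±1% tolerance → brown.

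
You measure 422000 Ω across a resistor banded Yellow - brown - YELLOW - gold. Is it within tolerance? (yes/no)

yes

Yellow → 4 (first significant figure)
Brown → 1 (second significant figure)
Yellow → ×10^4 multiplier
Gold → ±5% tolerance
41 × 10000 = 410000 Ω
Allowed range: 389500 Ω to 430500 Ω.
422000 Ω lies inside that range.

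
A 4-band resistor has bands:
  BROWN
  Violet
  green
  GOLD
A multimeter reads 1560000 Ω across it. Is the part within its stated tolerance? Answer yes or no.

no

Brown → 1 (first significant figure)
Violet → 7 (second significant figure)
Green → ×10^5 multiplier
Gold → ±5% tolerance
17 × 100000 = 1700000 Ω
Allowed range: 1615000 Ω to 1785000 Ω.
1560000 Ω lies outside that range.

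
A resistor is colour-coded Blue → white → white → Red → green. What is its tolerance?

The last band, green, is the tolerance band.
Green corresponds to ±0.5%.

±0.5%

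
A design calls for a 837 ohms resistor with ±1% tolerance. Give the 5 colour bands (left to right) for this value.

grey, orange, violet, black, brown

837 Ω = 837 × 10^0.
8 → grey
3 → orange
7 → violet
Multiplier 10^0 → black.
±1% tolerance → brown.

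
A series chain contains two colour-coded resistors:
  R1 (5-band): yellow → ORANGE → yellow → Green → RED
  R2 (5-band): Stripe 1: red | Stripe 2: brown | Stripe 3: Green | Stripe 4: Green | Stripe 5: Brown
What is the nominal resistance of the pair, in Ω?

R1: yellow, orange, yellow → 434; green ×10^5 → 43400000 Ω.
R2: red, brown, green → 215; green ×10^5 → 21500000 Ω.
Series: 43400000 + 21500000 = 64900000 Ω.

64900000 Ω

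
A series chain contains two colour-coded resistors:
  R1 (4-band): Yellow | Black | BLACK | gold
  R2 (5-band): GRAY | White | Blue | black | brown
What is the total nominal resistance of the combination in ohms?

936 Ω

R1: yellow, black → 40; black ×1 → 40 Ω.
R2: grey, white, blue → 896; black ×1 → 896 Ω.
Series: 40 + 896 = 936 Ω.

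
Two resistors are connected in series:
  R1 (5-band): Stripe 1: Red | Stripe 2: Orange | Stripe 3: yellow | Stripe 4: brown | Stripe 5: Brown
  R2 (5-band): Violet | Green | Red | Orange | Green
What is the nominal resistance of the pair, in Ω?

754340 Ω

R1: red, orange, yellow → 234; brown ×10 → 2340 Ω.
R2: violet, green, red → 752; orange ×10^3 → 752000 Ω.
Series: 2340 + 752000 = 754340 Ω.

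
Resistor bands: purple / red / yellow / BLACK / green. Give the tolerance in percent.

The last band, green, is the tolerance band.
Green corresponds to ±0.5%.

±0.5%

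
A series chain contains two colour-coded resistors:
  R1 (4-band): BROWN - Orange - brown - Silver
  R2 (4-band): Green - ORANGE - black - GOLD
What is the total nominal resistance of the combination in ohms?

183 Ω

R1: brown, orange → 13; brown ×10 → 130 Ω.
R2: green, orange → 53; black ×1 → 53 Ω.
Series: 130 + 53 = 183 Ω.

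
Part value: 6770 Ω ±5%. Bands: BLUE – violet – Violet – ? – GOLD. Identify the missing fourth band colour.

brown

6770 Ω = 677 × 10^1.
The fourth band is the multiplier, 10^1, which is brown.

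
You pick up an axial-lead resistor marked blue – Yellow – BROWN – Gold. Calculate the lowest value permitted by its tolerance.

608 Ω

Blue → 6 (first significant figure)
Yellow → 4 (second significant figure)
Brown → ×10 multiplier
Gold → ±5% tolerance
64 × 10 = 640 Ω
Lowest = 640 × (1 − 5/100) = 608 Ω.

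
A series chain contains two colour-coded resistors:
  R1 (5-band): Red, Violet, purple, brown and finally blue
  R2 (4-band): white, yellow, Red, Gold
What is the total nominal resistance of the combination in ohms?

R1: red, violet, violet → 277; brown ×10 → 2770 Ω.
R2: white, yellow → 94; red ×10^2 → 9400 Ω.
Series: 2770 + 9400 = 12170 Ω.

12170 Ω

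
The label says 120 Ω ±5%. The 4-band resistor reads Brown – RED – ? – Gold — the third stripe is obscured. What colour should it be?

120 Ω = 12 × 10^1.
The third band is the multiplier, 10^1, which is brown.

brown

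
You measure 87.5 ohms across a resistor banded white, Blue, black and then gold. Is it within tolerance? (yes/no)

White → 9 (first significant figure)
Blue → 6 (second significant figure)
Black → ×1 multiplier
Gold → ±5% tolerance
96 × 1 = 96 Ω
Allowed range: 91.2 Ω to 100.8 Ω.
87.5 ohms lies outside that range.

no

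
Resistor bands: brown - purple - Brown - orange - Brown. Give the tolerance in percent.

±1%

The last band, brown, is the tolerance band.
Brown corresponds to ±1%.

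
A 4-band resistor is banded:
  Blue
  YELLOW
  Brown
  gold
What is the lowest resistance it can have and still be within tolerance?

Blue → 6 (first significant figure)
Yellow → 4 (second significant figure)
Brown → ×10 multiplier
Gold → ±5% tolerance
64 × 10 = 640 Ω
Lowest = 640 × (1 − 5/100) = 608 Ω.

608 Ω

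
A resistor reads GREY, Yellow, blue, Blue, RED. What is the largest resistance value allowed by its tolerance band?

Grey → 8 (first significant figure)
Yellow → 4 (second significant figure)
Blue → 6 (third significant figure)
Blue → ×10^6 multiplier
Red → ±2% tolerance
846 × 1000000 = 846000000 Ω
Largest = 846000000 × (1 + 2/100) = 862920000 Ω.

862920000 Ω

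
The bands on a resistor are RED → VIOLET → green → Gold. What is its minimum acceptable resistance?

2565000 Ω

Red → 2 (first significant figure)
Violet → 7 (second significant figure)
Green → ×10^5 multiplier
Gold → ±5% tolerance
27 × 100000 = 2700000 Ω
Minimum = 2700000 × (1 − 5/100) = 2565000 Ω.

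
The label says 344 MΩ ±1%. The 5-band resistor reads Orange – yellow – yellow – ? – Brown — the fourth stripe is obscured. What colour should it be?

blue

344000000 Ω = 344 × 10^6.
The fourth band is the multiplier, 10^6, which is blue.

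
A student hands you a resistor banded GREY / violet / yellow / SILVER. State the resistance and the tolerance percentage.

870000 Ω ±10%

Grey → 8 (first significant figure)
Violet → 7 (second significant figure)
Yellow → ×10^4 multiplier
Silver → ±10% tolerance
87 × 10000 = 870000 Ω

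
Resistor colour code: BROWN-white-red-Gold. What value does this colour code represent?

Brown → 1 (first significant figure)
White → 9 (second significant figure)
Red → ×10^2 multiplier
19 × 100 = 1900 Ω

1900 Ω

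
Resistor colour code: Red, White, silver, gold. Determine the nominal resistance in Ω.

0.29 Ω

Red → 2 (first significant figure)
White → 9 (second significant figure)
Silver → ×0.01 multiplier
29 × 0.01 = 0.29 Ω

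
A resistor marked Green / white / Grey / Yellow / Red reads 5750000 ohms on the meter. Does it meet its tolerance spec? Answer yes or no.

Green → 5 (first significant figure)
White → 9 (second significant figure)
Grey → 8 (third significant figure)
Yellow → ×10^4 multiplier
Red → ±2% tolerance
598 × 10000 = 5980000 Ω
Allowed range: 5860400 Ω to 6099600 Ω.
5750000 ohms lies outside that range.

no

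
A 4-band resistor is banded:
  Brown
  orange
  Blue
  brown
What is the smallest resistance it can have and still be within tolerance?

Brown → 1 (first significant figure)
Orange → 3 (second significant figure)
Blue → ×10^6 multiplier
Brown → ±1% tolerance
13 × 1000000 = 13000000 Ω
Smallest = 13000000 × (1 − 1/100) = 12870000 Ω.

12870000 Ω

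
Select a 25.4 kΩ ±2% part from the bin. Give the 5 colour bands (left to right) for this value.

25400 Ω = 254 × 10^2.
2 → red
5 → green
4 → yellow
Multiplier 10^2 → red.
±2% tolerance → red.

red, green, yellow, red, red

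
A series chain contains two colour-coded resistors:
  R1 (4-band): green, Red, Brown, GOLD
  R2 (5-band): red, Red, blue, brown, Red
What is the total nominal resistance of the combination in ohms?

R1: green, red → 52; brown ×10 → 520 Ω.
R2: red, red, blue → 226; brown ×10 → 2260 Ω.
Series: 520 + 2260 = 2780 Ω.

2780 Ω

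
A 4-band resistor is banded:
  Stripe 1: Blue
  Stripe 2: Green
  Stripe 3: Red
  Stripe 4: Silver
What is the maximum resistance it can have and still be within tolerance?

7150 Ω

Blue → 6 (first significant figure)
Green → 5 (second significant figure)
Red → ×10^2 multiplier
Silver → ±10% tolerance
65 × 100 = 6500 Ω
Maximum = 6500 × (1 + 10/100) = 7150 Ω.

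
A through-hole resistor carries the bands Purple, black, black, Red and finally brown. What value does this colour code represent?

Violet → 7 (first significant figure)
Black → 0 (second significant figure)
Black → 0 (third significant figure)
Red → ×10^2 multiplier
700 × 100 = 70000 Ω

70000 Ω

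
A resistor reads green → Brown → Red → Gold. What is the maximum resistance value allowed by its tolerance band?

Green → 5 (first significant figure)
Brown → 1 (second significant figure)
Red → ×10^2 multiplier
Gold → ±5% tolerance
51 × 100 = 5100 Ω
Maximum = 5100 × (1 + 5/100) = 5355 Ω.

5355 Ω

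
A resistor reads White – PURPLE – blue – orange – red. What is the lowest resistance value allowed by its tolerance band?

956480 Ω

White → 9 (first significant figure)
Violet → 7 (second significant figure)
Blue → 6 (third significant figure)
Orange → ×10^3 multiplier
Red → ±2% tolerance
976 × 1000 = 976000 Ω
Lowest = 976000 × (1 − 2/100) = 956480 Ω.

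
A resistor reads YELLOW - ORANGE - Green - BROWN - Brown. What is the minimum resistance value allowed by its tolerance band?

Yellow → 4 (first significant figure)
Orange → 3 (second significant figure)
Green → 5 (third significant figure)
Brown → ×10 multiplier
Brown → ±1% tolerance
435 × 10 = 4350 Ω
Minimum = 4350 × (1 − 1/100) = 4306.5 Ω.

4306.5 Ω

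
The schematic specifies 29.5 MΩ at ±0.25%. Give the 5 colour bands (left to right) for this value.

29500000 Ω = 295 × 10^5.
2 → red
9 → white
5 → green
Multiplier 10^5 → green.
±0.25% tolerance → blue.

red, white, green, green, blue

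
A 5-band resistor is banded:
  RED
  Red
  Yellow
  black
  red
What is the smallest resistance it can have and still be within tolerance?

219.52 Ω

Red → 2 (first significant figure)
Red → 2 (second significant figure)
Yellow → 4 (third significant figure)
Black → ×1 multiplier
Red → ±2% tolerance
224 × 1 = 224 Ω
Smallest = 224 × (1 − 2/100) = 219.52 Ω.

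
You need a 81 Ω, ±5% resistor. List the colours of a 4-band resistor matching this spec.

81 Ω = 81 × 10^0.
8 → grey
1 → brown
Multiplier 10^0 → black.
±5% tolerance → gold.

grey, brown, black, gold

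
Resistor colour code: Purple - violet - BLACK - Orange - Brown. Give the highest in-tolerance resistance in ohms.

Violet → 7 (first significant figure)
Violet → 7 (second significant figure)
Black → 0 (third significant figure)
Orange → ×10^3 multiplier
Brown → ±1% tolerance
770 × 1000 = 770000 Ω
Highest = 770000 × (1 + 1/100) = 777700 Ω.

777700 Ω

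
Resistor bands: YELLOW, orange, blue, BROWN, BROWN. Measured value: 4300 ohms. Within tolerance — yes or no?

Yellow → 4 (first significant figure)
Orange → 3 (second significant figure)
Blue → 6 (third significant figure)
Brown → ×10 multiplier
Brown → ±1% tolerance
436 × 10 = 4360 Ω
Allowed range: 4316.4 Ω to 4403.6 Ω.
4300 ohms lies outside that range.

no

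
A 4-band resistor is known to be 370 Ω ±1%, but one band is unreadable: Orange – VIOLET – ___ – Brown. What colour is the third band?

370 Ω = 37 × 10^1.
The third band is the multiplier, 10^1, which is brown.

brown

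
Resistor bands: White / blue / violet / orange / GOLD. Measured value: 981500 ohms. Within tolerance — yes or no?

White → 9 (first significant figure)
Blue → 6 (second significant figure)
Violet → 7 (third significant figure)
Orange → ×10^3 multiplier
Gold → ±5% tolerance
967 × 1000 = 967000 Ω
Allowed range: 918650 Ω to 1015350 Ω.
981500 ohms lies inside that range.

yes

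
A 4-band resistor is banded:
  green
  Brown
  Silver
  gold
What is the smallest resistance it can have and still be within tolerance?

0.4845 Ω

Green → 5 (first significant figure)
Brown → 1 (second significant figure)
Silver → ×0.01 multiplier
Gold → ±5% tolerance
51 × 0.01 = 0.51 Ω
Smallest = 0.51 × (1 − 5/100) = 0.4845 Ω.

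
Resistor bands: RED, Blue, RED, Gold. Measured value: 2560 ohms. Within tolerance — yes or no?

Red → 2 (first significant figure)
Blue → 6 (second significant figure)
Red → ×10^2 multiplier
Gold → ±5% tolerance
26 × 100 = 2600 Ω
Allowed range: 2470 Ω to 2730 Ω.
2560 ohms lies inside that range.

yes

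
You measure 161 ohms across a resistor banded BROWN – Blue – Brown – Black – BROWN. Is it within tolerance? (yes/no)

yes

Brown → 1 (first significant figure)
Blue → 6 (second significant figure)
Brown → 1 (third significant figure)
Black → ×1 multiplier
Brown → ±1% tolerance
161 × 1 = 161 Ω
Allowed range: 159.39 Ω to 162.61 Ω.
161 ohms lies inside that range.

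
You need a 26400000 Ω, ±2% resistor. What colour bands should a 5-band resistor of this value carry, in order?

red, blue, yellow, green, red

26400000 Ω = 264 × 10^5.
2 → red
6 → blue
4 → yellow
Multiplier 10^5 → green.
±2% tolerance → red.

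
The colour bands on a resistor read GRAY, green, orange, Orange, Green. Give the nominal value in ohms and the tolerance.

Grey → 8 (first significant figure)
Green → 5 (second significant figure)
Orange → 3 (third significant figure)
Orange → ×10^3 multiplier
Green → ±0.5% tolerance
853 × 1000 = 853000 Ω

853000 Ω ±0.5%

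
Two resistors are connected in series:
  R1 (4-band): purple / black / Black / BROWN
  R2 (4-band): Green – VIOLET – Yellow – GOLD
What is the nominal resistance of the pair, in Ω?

570070 Ω

R1: violet, black → 70; black ×1 → 70 Ω.
R2: green, violet → 57; yellow ×10^4 → 570000 Ω.
Series: 70 + 570000 = 570070 Ω.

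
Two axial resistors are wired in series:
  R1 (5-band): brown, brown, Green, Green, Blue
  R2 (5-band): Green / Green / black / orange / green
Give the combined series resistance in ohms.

R1: brown, brown, green → 115; green ×10^5 → 11500000 Ω.
R2: green, green, black → 550; orange ×10^3 → 550000 Ω.
Series: 11500000 + 550000 = 12050000 Ω.

12050000 Ω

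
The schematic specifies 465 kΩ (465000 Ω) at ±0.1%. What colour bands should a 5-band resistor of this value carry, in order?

465000 Ω = 465 × 10^3.
4 → yellow
6 → blue
5 → green
Multiplier 10^3 → orange.
±0.1% tolerance → violet.

yellow, blue, green, orange, violet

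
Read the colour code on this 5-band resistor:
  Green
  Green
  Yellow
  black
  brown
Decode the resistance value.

554 Ω

Green → 5 (first significant figure)
Green → 5 (second significant figure)
Yellow → 4 (third significant figure)
Black → ×1 multiplier
554 × 1 = 554 Ω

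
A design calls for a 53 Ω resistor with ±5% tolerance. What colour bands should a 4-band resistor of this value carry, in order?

53 Ω = 53 × 10^0.
5 → green
3 → orange
Multiplier 10^0 → black.
±5% tolerance → gold.

green, orange, black, gold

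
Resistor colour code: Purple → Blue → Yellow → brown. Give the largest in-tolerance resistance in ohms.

767600 Ω

Violet → 7 (first significant figure)
Blue → 6 (second significant figure)
Yellow → ×10^4 multiplier
Brown → ±1% tolerance
76 × 10000 = 760000 Ω
Largest = 760000 × (1 + 1/100) = 767600 Ω.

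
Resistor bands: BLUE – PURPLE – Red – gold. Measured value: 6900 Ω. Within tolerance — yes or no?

Blue → 6 (first significant figure)
Violet → 7 (second significant figure)
Red → ×10^2 multiplier
Gold → ±5% tolerance
67 × 100 = 6700 Ω
Allowed range: 6365 Ω to 7035 Ω.
6900 Ω lies inside that range.

yes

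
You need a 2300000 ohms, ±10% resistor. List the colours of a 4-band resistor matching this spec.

2300000 Ω = 23 × 10^5.
2 → red
3 → orange
Multiplier 10^5 → green.
±10% tolerance → silver.

red, orange, green, silver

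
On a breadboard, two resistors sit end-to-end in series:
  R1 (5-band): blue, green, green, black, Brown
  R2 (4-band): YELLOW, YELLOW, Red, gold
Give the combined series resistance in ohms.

R1: blue, green, green → 655; black ×1 → 655 Ω.
R2: yellow, yellow → 44; red ×10^2 → 4400 Ω.
Series: 655 + 4400 = 5055 Ω.

5055 Ω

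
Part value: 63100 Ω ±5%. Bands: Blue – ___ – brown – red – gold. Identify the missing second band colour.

63100 Ω = 631 × 10^2.
The second band gives digit 3 of the significand, and 3 is orange.

orange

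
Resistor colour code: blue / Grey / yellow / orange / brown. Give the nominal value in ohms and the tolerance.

684000 Ω ±1%

Blue → 6 (first significant figure)
Grey → 8 (second significant figure)
Yellow → 4 (third significant figure)
Orange → ×10^3 multiplier
Brown → ±1% tolerance
684 × 1000 = 684000 Ω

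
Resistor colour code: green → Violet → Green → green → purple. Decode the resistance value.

Green → 5 (first significant figure)
Violet → 7 (second significant figure)
Green → 5 (third significant figure)
Green → ×10^5 multiplier
575 × 100000 = 57500000 Ω

57500000 Ω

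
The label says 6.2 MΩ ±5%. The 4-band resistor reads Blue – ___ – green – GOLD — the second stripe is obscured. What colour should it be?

red

6200000 Ω = 62 × 10^5.
The second band gives digit 2 of the significand, and 2 is red.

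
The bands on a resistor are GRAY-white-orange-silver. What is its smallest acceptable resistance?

80100 Ω

Grey → 8 (first significant figure)
White → 9 (second significant figure)
Orange → ×10^3 multiplier
Silver → ±10% tolerance
89 × 1000 = 89000 Ω
Smallest = 89000 × (1 − 10/100) = 80100 Ω.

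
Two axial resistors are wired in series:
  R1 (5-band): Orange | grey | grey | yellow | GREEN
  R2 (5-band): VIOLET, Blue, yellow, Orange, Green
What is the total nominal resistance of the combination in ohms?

R1: orange, grey, grey → 388; yellow ×10^4 → 3880000 Ω.
R2: violet, blue, yellow → 764; orange ×10^3 → 764000 Ω.
Series: 3880000 + 764000 = 4644000 Ω.

4644000 Ω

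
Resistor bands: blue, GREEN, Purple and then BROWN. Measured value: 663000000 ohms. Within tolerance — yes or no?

no

Blue → 6 (first significant figure)
Green → 5 (second significant figure)
Violet → ×10^7 multiplier
Brown → ±1% tolerance
65 × 10000000 = 650000000 Ω
Allowed range: 643500000 Ω to 656500000 Ω.
663000000 ohms lies outside that range.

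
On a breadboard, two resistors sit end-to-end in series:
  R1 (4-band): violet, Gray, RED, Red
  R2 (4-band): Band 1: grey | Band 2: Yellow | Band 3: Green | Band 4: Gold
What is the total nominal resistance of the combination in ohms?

R1: violet, grey → 78; red ×10^2 → 7800 Ω.
R2: grey, yellow → 84; green ×10^5 → 8400000 Ω.
Series: 7800 + 8400000 = 8407800 Ω.

8407800 Ω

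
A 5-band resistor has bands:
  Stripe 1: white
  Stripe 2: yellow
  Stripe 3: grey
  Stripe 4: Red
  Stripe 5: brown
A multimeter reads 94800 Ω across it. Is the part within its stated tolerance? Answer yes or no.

White → 9 (first significant figure)
Yellow → 4 (second significant figure)
Grey → 8 (third significant figure)
Red → ×10^2 multiplier
Brown → ±1% tolerance
948 × 100 = 94800 Ω
Allowed range: 93852 Ω to 95748 Ω.
94800 Ω lies inside that range.

yes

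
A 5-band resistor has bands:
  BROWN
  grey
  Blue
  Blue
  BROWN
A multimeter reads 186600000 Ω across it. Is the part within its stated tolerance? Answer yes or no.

yes

Brown → 1 (first significant figure)
Grey → 8 (second significant figure)
Blue → 6 (third significant figure)
Blue → ×10^6 multiplier
Brown → ±1% tolerance
186 × 1000000 = 186000000 Ω
Allowed range: 184140000 Ω to 187860000 Ω.
186600000 Ω lies inside that range.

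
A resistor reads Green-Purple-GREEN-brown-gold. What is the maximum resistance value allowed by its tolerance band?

Green → 5 (first significant figure)
Violet → 7 (second significant figure)
Green → 5 (third significant figure)
Brown → ×10 multiplier
Gold → ±5% tolerance
575 × 10 = 5750 Ω
Maximum = 5750 × (1 + 5/100) = 6037.5 Ω.

6037.5 Ω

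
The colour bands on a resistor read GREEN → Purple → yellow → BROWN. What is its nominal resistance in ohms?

570000 Ω

Green → 5 (first significant figure)
Violet → 7 (second significant figure)
Yellow → ×10^4 multiplier
57 × 10000 = 570000 Ω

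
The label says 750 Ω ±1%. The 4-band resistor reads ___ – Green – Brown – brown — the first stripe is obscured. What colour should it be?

violet

750 Ω = 75 × 10^1.
The first band gives digit 7 of the significand, and 7 is violet.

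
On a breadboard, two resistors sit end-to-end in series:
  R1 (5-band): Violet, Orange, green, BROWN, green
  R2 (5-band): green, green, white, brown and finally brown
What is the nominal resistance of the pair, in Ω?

12940 Ω

R1: violet, orange, green → 735; brown ×10 → 7350 Ω.
R2: green, green, white → 559; brown ×10 → 5590 Ω.
Series: 7350 + 5590 = 12940 Ω.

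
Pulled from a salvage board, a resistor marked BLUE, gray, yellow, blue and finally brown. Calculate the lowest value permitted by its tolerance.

Blue → 6 (first significant figure)
Grey → 8 (second significant figure)
Yellow → 4 (third significant figure)
Blue → ×10^6 multiplier
Brown → ±1% tolerance
684 × 1000000 = 684000000 Ω
Lowest = 684000000 × (1 − 1/100) = 677160000 Ω.

677160000 Ω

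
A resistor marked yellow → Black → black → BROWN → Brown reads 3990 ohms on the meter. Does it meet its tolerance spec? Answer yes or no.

yes

Yellow → 4 (first significant figure)
Black → 0 (second significant figure)
Black → 0 (third significant figure)
Brown → ×10 multiplier
Brown → ±1% tolerance
400 × 10 = 4000 Ω
Allowed range: 3960 Ω to 4040 Ω.
3990 ohms lies inside that range.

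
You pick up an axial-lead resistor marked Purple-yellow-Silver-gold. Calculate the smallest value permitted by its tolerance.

0.703 Ω

Violet → 7 (first significant figure)
Yellow → 4 (second significant figure)
Silver → ×0.01 multiplier
Gold → ±5% tolerance
74 × 0.01 = 0.74 Ω
Smallest = 0.74 × (1 − 5/100) = 0.703 Ω.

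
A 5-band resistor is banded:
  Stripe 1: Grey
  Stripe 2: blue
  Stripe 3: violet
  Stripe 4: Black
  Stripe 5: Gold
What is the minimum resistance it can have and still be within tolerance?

823.65 Ω

Grey → 8 (first significant figure)
Blue → 6 (second significant figure)
Violet → 7 (third significant figure)
Black → ×1 multiplier
Gold → ±5% tolerance
867 × 1 = 867 Ω
Minimum = 867 × (1 − 5/100) = 823.65 Ω.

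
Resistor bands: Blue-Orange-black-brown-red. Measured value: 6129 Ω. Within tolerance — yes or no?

Blue → 6 (first significant figure)
Orange → 3 (second significant figure)
Black → 0 (third significant figure)
Brown → ×10 multiplier
Red → ±2% tolerance
630 × 10 = 6300 Ω
Allowed range: 6174 Ω to 6426 Ω.
6129 Ω lies outside that range.

no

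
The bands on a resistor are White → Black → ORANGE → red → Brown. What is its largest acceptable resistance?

91203 Ω

White → 9 (first significant figure)
Black → 0 (second significant figure)
Orange → 3 (third significant figure)
Red → ×10^2 multiplier
Brown → ±1% tolerance
903 × 100 = 90300 Ω
Largest = 90300 × (1 + 1/100) = 91203 Ω.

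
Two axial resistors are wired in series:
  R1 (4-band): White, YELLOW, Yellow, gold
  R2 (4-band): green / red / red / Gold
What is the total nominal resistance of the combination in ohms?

945200 Ω

R1: white, yellow → 94; yellow ×10^4 → 940000 Ω.
R2: green, red → 52; red ×10^2 → 5200 Ω.
Series: 940000 + 5200 = 945200 Ω.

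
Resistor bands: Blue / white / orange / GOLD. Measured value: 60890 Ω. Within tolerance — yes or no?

no

Blue → 6 (first significant figure)
White → 9 (second significant figure)
Orange → ×10^3 multiplier
Gold → ±5% tolerance
69 × 1000 = 69000 Ω
Allowed range: 65550 Ω to 72450 Ω.
60890 Ω lies outside that range.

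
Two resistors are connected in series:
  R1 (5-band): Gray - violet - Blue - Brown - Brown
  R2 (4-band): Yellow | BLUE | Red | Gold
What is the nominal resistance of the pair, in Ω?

13360 Ω

R1: grey, violet, blue → 876; brown ×10 → 8760 Ω.
R2: yellow, blue → 46; red ×10^2 → 4600 Ω.
Series: 8760 + 4600 = 13360 Ω.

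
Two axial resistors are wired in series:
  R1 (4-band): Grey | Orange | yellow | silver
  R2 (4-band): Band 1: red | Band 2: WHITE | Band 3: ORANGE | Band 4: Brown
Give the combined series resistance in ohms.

R1: grey, orange → 83; yellow ×10^4 → 830000 Ω.
R2: red, white → 29; orange ×10^3 → 29000 Ω.
Series: 830000 + 29000 = 859000 Ω.

859000 Ω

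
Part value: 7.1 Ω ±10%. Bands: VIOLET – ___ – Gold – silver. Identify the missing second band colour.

7.1 Ω = 71 × 10^-1.
The second band gives digit 1 of the significand, and 1 is brown.

brown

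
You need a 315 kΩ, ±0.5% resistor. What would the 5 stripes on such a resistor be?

315000 Ω = 315 × 10^3.
3 → orange
1 → brown
5 → green
Multiplier 10^3 → orange.
±0.5% tolerance → green.

orange, brown, green, orange, green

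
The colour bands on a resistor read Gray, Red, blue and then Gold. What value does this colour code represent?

Grey → 8 (first significant figure)
Red → 2 (second significant figure)
Blue → ×10^6 multiplier
82 × 1000000 = 82000000 Ω

82000000 Ω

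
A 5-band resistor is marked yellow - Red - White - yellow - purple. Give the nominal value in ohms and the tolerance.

Yellow → 4 (first significant figure)
Red → 2 (second significant figure)
White → 9 (third significant figure)
Yellow → ×10^4 multiplier
Violet → ±0.1% tolerance
429 × 10000 = 4290000 Ω

4290000 Ω ±0.1%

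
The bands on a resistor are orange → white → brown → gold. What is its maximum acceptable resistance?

409.5 Ω

Orange → 3 (first significant figure)
White → 9 (second significant figure)
Brown → ×10 multiplier
Gold → ±5% tolerance
39 × 10 = 390 Ω
Maximum = 390 × (1 + 5/100) = 409.5 Ω.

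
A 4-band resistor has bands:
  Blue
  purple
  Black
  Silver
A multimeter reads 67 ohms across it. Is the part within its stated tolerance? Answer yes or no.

Blue → 6 (first significant figure)
Violet → 7 (second significant figure)
Black → ×1 multiplier
Silver → ±10% tolerance
67 × 1 = 67 Ω
Allowed range: 60.3 Ω to 73.7 Ω.
67 ohms lies inside that range.

yes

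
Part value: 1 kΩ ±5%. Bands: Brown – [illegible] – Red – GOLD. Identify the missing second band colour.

black

1000 Ω = 10 × 10^2.
The second band gives digit 0 of the significand, and 0 is black.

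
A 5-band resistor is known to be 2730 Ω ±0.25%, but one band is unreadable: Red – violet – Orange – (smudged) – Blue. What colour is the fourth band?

2730 Ω = 273 × 10^1.
The fourth band is the multiplier, 10^1, which is brown.

brown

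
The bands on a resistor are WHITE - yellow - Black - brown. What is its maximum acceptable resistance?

White → 9 (first significant figure)
Yellow → 4 (second significant figure)
Black → ×1 multiplier
Brown → ±1% tolerance
94 × 1 = 94 Ω
Maximum = 94 × (1 + 1/100) = 94.94 Ω.

94.94 Ω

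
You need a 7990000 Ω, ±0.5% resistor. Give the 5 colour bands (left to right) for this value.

7990000 Ω = 799 × 10^4.
7 → violet
9 → white
9 → white
Multiplier 10^4 → yellow.
±0.5% tolerance → green.

violet, white, white, yellow, green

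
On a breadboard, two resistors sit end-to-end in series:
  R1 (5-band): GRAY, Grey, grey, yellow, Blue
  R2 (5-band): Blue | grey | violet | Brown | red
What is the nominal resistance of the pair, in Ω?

8886870 Ω

R1: grey, grey, grey → 888; yellow ×10^4 → 8880000 Ω.
R2: blue, grey, violet → 687; brown ×10 → 6870 Ω.
Series: 8880000 + 6870 = 8886870 Ω.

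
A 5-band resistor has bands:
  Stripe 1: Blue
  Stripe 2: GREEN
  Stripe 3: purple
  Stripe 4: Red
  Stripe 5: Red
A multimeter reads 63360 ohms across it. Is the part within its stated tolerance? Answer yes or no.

no

Blue → 6 (first significant figure)
Green → 5 (second significant figure)
Violet → 7 (third significant figure)
Red → ×10^2 multiplier
Red → ±2% tolerance
657 × 100 = 65700 Ω
Allowed range: 64386 Ω to 67014 Ω.
63360 ohms lies outside that range.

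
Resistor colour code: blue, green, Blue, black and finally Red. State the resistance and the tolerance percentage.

Blue → 6 (first significant figure)
Green → 5 (second significant figure)
Blue → 6 (third significant figure)
Black → ×1 multiplier
Red → ±2% tolerance
656 × 1 = 656 Ω

656 Ω ±2%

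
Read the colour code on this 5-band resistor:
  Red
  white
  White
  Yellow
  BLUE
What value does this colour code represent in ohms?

Red → 2 (first significant figure)
White → 9 (second significant figure)
White → 9 (third significant figure)
Yellow → ×10^4 multiplier
299 × 10000 = 2990000 Ω

2990000 Ω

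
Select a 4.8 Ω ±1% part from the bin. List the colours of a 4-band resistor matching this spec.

yellow, grey, gold, brown

4.8 Ω = 48 × 10^-1.
4 → yellow
8 → grey
Multiplier 10^-1 → gold.
±1% tolerance → brown.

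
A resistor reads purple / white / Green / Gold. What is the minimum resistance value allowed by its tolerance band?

7505000 Ω

Violet → 7 (first significant figure)
White → 9 (second significant figure)
Green → ×10^5 multiplier
Gold → ±5% tolerance
79 × 100000 = 7900000 Ω
Minimum = 7900000 × (1 − 5/100) = 7505000 Ω.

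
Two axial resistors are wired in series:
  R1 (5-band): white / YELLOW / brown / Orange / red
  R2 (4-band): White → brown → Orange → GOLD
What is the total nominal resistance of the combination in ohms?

R1: white, yellow, brown → 941; orange ×10^3 → 941000 Ω.
R2: white, brown → 91; orange ×10^3 → 91000 Ω.
Series: 941000 + 91000 = 1032000 Ω.

1032000 Ω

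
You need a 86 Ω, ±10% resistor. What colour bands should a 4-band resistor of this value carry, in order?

86 Ω = 86 × 10^0.
8 → grey
6 → blue
Multiplier 10^0 → black.
±10% tolerance → silver.

grey, blue, black, silver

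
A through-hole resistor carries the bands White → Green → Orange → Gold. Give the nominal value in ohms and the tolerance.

White → 9 (first significant figure)
Green → 5 (second significant figure)
Orange → ×10^3 multiplier
Gold → ±5% tolerance
95 × 1000 = 95000 Ω

95000 Ω ±5%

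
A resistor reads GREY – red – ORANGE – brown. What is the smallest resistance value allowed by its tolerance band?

Grey → 8 (first significant figure)
Red → 2 (second significant figure)
Orange → ×10^3 multiplier
Brown → ±1% tolerance
82 × 1000 = 82000 Ω
Smallest = 82000 × (1 − 1/100) = 81180 Ω.

81180 Ω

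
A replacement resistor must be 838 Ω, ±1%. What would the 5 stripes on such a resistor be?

838 Ω = 838 × 10^0.
8 → grey
3 → orange
8 → grey
Multiplier 10^0 → black.
±1% tolerance → brown.

grey, orange, grey, black, brown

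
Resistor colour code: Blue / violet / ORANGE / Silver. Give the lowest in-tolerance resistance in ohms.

Blue → 6 (first significant figure)
Violet → 7 (second significant figure)
Orange → ×10^3 multiplier
Silver → ±10% tolerance
67 × 1000 = 67000 Ω
Lowest = 67000 × (1 − 10/100) = 60300 Ω.

60300 Ω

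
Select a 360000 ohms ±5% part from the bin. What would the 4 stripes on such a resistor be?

orange, blue, yellow, gold

360000 Ω = 36 × 10^4.
3 → orange
6 → blue
Multiplier 10^4 → yellow.
±5% tolerance → gold.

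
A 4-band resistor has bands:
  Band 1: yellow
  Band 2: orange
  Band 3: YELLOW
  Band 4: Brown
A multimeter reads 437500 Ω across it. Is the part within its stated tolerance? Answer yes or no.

no

Yellow → 4 (first significant figure)
Orange → 3 (second significant figure)
Yellow → ×10^4 multiplier
Brown → ±1% tolerance
43 × 10000 = 430000 Ω
Allowed range: 425700 Ω to 434300 Ω.
437500 Ω lies outside that range.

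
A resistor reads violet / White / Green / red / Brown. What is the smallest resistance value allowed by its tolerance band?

78705 Ω

Violet → 7 (first significant figure)
White → 9 (second significant figure)
Green → 5 (third significant figure)
Red → ×10^2 multiplier
Brown → ±1% tolerance
795 × 100 = 79500 Ω
Smallest = 79500 × (1 − 1/100) = 78705 Ω.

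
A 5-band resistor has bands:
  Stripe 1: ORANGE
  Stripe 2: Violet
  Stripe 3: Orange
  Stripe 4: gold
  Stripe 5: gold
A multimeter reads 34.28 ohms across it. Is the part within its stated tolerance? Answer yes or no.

Orange → 3 (first significant figure)
Violet → 7 (second significant figure)
Orange → 3 (third significant figure)
Gold → ×0.1 multiplier
Gold → ±5% tolerance
373 × 0.1 = 37.3 Ω
Allowed range: 35.435 Ω to 39.165 Ω.
34.28 ohms lies outside that range.

no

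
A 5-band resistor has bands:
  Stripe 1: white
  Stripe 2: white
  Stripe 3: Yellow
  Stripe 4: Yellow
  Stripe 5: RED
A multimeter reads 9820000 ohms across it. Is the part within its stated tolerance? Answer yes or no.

yes

White → 9 (first significant figure)
White → 9 (second significant figure)
Yellow → 4 (third significant figure)
Yellow → ×10^4 multiplier
Red → ±2% tolerance
994 × 10000 = 9940000 Ω
Allowed range: 9741200 Ω to 10138800 Ω.
9820000 ohms lies inside that range.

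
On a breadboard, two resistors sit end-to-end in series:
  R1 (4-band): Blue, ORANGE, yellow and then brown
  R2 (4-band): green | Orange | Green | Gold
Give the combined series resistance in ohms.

5930000 Ω

R1: blue, orange → 63; yellow ×10^4 → 630000 Ω.
R2: green, orange → 53; green ×10^5 → 5300000 Ω.
Series: 630000 + 5300000 = 5930000 Ω.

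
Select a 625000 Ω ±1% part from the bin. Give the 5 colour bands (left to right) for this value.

blue, red, green, orange, brown

625000 Ω = 625 × 10^3.
6 → blue
2 → red
5 → green
Multiplier 10^3 → orange.
±1% tolerance → brown.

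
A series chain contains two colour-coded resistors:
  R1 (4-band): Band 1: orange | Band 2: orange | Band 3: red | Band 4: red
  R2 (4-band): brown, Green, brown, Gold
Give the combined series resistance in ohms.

R1: orange, orange → 33; red ×10^2 → 3300 Ω.
R2: brown, green → 15; brown ×10 → 150 Ω.
Series: 3300 + 150 = 3450 Ω.

3450 Ω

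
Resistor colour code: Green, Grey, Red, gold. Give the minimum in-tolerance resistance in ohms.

5510 Ω

Green → 5 (first significant figure)
Grey → 8 (second significant figure)
Red → ×10^2 multiplier
Gold → ±5% tolerance
58 × 100 = 5800 Ω
Minimum = 5800 × (1 − 5/100) = 5510 Ω.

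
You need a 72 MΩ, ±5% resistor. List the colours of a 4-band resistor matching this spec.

violet, red, blue, gold

72000000 Ω = 72 × 10^6.
7 → violet
2 → red
Multiplier 10^6 → blue.
±5% tolerance → gold.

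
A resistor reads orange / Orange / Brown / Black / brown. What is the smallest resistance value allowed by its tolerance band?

Orange → 3 (first significant figure)
Orange → 3 (second significant figure)
Brown → 1 (third significant figure)
Black → ×1 multiplier
Brown → ±1% tolerance
331 × 1 = 331 Ω
Smallest = 331 × (1 − 1/100) = 327.69 Ω.

327.69 Ω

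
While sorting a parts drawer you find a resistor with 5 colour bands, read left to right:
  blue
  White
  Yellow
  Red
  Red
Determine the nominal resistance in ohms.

Blue → 6 (first significant figure)
White → 9 (second significant figure)
Yellow → 4 (third significant figure)
Red → ×10^2 multiplier
694 × 100 = 69400 Ω

69400 Ω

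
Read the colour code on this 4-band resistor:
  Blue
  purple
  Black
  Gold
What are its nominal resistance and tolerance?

Blue → 6 (first significant figure)
Violet → 7 (second significant figure)
Black → ×1 multiplier
Gold → ±5% tolerance
67 × 1 = 67 Ω

67 Ω ±5%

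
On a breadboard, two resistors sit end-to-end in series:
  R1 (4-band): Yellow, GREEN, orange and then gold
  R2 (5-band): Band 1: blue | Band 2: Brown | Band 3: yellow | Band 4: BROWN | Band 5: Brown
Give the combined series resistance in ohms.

R1: yellow, green → 45; orange ×10^3 → 45000 Ω.
R2: blue, brown, yellow → 614; brown ×10 → 6140 Ω.
Series: 45000 + 6140 = 51140 Ω.

51140 Ω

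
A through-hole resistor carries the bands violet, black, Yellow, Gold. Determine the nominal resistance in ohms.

700000 Ω

Violet → 7 (first significant figure)
Black → 0 (second significant figure)
Yellow → ×10^4 multiplier
70 × 10000 = 700000 Ω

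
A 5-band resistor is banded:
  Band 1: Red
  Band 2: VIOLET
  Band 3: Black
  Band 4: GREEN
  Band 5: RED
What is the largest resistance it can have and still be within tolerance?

Red → 2 (first significant figure)
Violet → 7 (second significant figure)
Black → 0 (third significant figure)
Green → ×10^5 multiplier
Red → ±2% tolerance
270 × 100000 = 27000000 Ω
Largest = 27000000 × (1 + 2/100) = 27540000 Ω.

27540000 Ω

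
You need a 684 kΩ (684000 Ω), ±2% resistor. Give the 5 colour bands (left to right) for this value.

684000 Ω = 684 × 10^3.
6 → blue
8 → grey
4 → yellow
Multiplier 10^3 → orange.
±2% tolerance → red.

blue, grey, yellow, orange, red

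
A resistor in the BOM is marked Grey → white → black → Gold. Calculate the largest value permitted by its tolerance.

Grey → 8 (first significant figure)
White → 9 (second significant figure)
Black → ×1 multiplier
Gold → ±5% tolerance
89 × 1 = 89 Ω
Largest = 89 × (1 + 5/100) = 93.45 Ω.

93.45 Ω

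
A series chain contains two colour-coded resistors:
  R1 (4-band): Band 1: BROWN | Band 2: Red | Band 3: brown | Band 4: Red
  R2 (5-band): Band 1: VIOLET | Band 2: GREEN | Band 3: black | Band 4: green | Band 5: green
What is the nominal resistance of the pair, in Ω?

R1: brown, red → 12; brown ×10 → 120 Ω.
R2: violet, green, black → 750; green ×10^5 → 75000000 Ω.
Series: 120 + 75000000 = 75000120 Ω.

75000120 Ω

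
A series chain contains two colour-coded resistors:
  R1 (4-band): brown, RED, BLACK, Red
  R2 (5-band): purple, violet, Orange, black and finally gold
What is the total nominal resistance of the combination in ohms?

R1: brown, red → 12; black ×1 → 12 Ω.
R2: violet, violet, orange → 773; black ×1 → 773 Ω.
Series: 12 + 773 = 785 Ω.

785 Ω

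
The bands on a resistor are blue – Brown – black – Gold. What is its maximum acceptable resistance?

64.05 Ω

Blue → 6 (first significant figure)
Brown → 1 (second significant figure)
Black → ×1 multiplier
Gold → ±5% tolerance
61 × 1 = 61 Ω
Maximum = 61 × (1 + 5/100) = 64.05 Ω.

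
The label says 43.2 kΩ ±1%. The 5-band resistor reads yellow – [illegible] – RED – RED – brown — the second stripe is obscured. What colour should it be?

43200 Ω = 432 × 10^2.
The second band gives digit 3 of the significand, and 3 is orange.

orange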